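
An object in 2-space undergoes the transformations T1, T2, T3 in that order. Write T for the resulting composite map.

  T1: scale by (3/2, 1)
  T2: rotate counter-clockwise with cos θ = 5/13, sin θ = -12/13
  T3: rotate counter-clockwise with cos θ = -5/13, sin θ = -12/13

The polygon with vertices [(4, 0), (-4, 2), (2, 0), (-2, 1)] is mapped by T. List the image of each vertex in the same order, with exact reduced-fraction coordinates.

T1 scale by (3/2, 1): (4, 0) → (6, 0); (-4, 2) → (-6, 2); (2, 0) → (3, 0); (-2, 1) → (-3, 1)
T2 rotate counter-clockwise with cos θ = 5/13, sin θ = -12/13: (6, 0) → (30/13, -72/13); (-6, 2) → (-6/13, 82/13); (3, 0) → (15/13, -36/13); (-3, 1) → (-3/13, 41/13)
T3 rotate counter-clockwise with cos θ = -5/13, sin θ = -12/13: (30/13, -72/13) → (-6, 0); (-6/13, 82/13) → (6, -2); (15/13, -36/13) → (-3, 0); (-3/13, 41/13) → (3, -1)

image vertices: (-6, 0), (6, -2), (-3, 0), (3, -1)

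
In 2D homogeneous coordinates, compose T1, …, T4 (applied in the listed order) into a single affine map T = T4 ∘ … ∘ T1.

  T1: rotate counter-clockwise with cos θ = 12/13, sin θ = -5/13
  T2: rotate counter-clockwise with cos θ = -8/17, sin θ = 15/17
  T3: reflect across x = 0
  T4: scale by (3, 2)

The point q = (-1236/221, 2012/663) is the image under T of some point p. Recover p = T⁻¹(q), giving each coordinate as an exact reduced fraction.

p = (4/3, -2)

T1 = [12/13 5/13 0; -5/13 12/13 0; 0 0 1]
T2·T1 = [-21/221 -220/221 0; 220/221 -21/221 0; 0 0 1]
T3·…·T1 = [21/221 220/221 0; 220/221 -21/221 0; 0 0 1]
T4·…·T1 = [63/221 660/221 0; 440/221 -42/221 0; 0 0 1]
det M = -6; M⁻¹ = [7/221 110/221 0; 220/663 -21/442 0; 0 0 1]
M⁻¹ · (-1236/221, 2012/663)ᵀ = (4/3, -2)ᵀ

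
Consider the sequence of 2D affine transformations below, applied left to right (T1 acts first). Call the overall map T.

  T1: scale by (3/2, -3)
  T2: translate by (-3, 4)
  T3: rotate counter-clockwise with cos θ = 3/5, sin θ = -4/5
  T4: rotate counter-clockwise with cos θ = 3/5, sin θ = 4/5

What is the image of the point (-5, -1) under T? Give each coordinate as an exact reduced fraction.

T(p) = (-21/2, 7)

T1 scale by (3/2, -3): (-5, -1) → (-15/2, 3)
T2 translate by (-3, 4): (-15/2, 3) → (-21/2, 7)
T3 rotate counter-clockwise with cos θ = 3/5, sin θ = -4/5: (-21/2, 7) → (-7/10, 63/5)
T4 rotate counter-clockwise with cos θ = 3/5, sin θ = 4/5: (-7/10, 63/5) → (-21/2, 7)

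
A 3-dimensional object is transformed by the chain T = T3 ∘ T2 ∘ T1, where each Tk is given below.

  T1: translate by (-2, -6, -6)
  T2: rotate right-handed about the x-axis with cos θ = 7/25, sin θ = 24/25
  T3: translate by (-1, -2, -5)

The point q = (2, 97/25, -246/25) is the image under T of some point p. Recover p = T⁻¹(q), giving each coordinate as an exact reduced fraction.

T1 = [1 0 0 -2; 0 1 0 -6; 0 0 1 -6; 0 0 0 1]
T2·T1 = [1 0 0 -2; 0 7/25 -24/25 102/25; 0 24/25 7/25 -186/25; 0 0 0 1]
T3·…·T1 = [1 0 0 -3; 0 7/25 -24/25 52/25; 0 24/25 7/25 -311/25; 0 0 0 1]
det M = 1; M⁻¹ = [1 0 0 3; 0 7/25 24/25 284/25; 0 -24/25 7/25 137/25; 0 0 0 1]
M⁻¹ · (2, 97/25, -246/25)ᵀ = (5, 3, -1)ᵀ

p = (5, 3, -1)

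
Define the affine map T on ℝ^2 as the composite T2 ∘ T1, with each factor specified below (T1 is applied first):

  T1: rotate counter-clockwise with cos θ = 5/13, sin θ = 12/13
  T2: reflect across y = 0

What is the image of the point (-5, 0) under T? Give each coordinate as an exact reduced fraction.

T(p) = (-25/13, 60/13)

T1 rotate counter-clockwise with cos θ = 5/13, sin θ = 12/13: (-5, 0) → (-25/13, -60/13)
T2 reflect across y = 0: (-25/13, -60/13) → (-25/13, 60/13)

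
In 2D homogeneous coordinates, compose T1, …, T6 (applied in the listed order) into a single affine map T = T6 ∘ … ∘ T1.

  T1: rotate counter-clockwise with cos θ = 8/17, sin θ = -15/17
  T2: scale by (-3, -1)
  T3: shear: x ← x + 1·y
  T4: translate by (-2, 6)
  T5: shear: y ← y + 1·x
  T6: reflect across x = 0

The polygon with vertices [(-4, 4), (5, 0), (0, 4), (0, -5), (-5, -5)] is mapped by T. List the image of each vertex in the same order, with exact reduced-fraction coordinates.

image vertices: (210/17, -200/17), (79/17, 98/17), (246/17, -176/17), (-231/17, 373/17), (-276/17, 343/17)

T1 rotate counter-clockwise with cos θ = 8/17, sin θ = -15/17: (-4, 4) → (28/17, 92/17); (5, 0) → (40/17, -75/17); (0, 4) → (60/17, 32/17); (0, -5) → (-75/17, -40/17); (-5, -5) → (-115/17, 35/17)
T2 scale by (-3, -1): (28/17, 92/17) → (-84/17, -92/17); (40/17, -75/17) → (-120/17, 75/17); (60/17, 32/17) → (-180/17, -32/17); (-75/17, -40/17) → (225/17, 40/17); (-115/17, 35/17) → (345/17, -35/17)
T3 shear: x ← x + 1·y: (-84/17, -92/17) → (-176/17, -92/17); (-120/17, 75/17) → (-45/17, 75/17); (-180/17, -32/17) → (-212/17, -32/17); (225/17, 40/17) → (265/17, 40/17); (345/17, -35/17) → (310/17, -35/17)
T4 translate by (-2, 6): (-176/17, -92/17) → (-210/17, 10/17); (-45/17, 75/17) → (-79/17, 177/17); (-212/17, -32/17) → (-246/17, 70/17); (265/17, 40/17) → (231/17, 142/17); (310/17, -35/17) → (276/17, 67/17)
T5 shear: y ← y + 1·x: (-210/17, 10/17) → (-210/17, -200/17); (-79/17, 177/17) → (-79/17, 98/17); (-246/17, 70/17) → (-246/17, -176/17); (231/17, 142/17) → (231/17, 373/17); (276/17, 67/17) → (276/17, 343/17)
T6 reflect across x = 0: (-210/17, -200/17) → (210/17, -200/17); (-79/17, 98/17) → (79/17, 98/17); (-246/17, -176/17) → (246/17, -176/17); (231/17, 373/17) → (-231/17, 373/17); (276/17, 343/17) → (-276/17, 343/17)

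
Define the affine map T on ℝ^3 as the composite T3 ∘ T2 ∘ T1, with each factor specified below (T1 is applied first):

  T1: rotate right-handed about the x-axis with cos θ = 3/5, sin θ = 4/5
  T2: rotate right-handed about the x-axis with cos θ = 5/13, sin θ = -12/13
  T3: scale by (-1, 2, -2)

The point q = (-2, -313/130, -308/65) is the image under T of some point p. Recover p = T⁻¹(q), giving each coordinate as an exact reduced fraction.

p = (2, -7/4, 2)

T1 = [1 0 0 0; 0 3/5 -4/5 0; 0 4/5 3/5 0; 0 0 0 1]
T2·T1 = [1 0 0 0; 0 63/65 16/65 0; 0 -16/65 63/65 0; 0 0 0 1]
T3·…·T1 = [-1 0 0 0; 0 126/65 32/65 0; 0 32/65 -126/65 0; 0 0 0 1]
det M = 4; M⁻¹ = [-1 0 0 0; 0 63/130 8/65 0; 0 8/65 -63/130 0; 0 0 0 1]
M⁻¹ · (-2, -313/130, -308/65)ᵀ = (2, -7/4, 2)ᵀ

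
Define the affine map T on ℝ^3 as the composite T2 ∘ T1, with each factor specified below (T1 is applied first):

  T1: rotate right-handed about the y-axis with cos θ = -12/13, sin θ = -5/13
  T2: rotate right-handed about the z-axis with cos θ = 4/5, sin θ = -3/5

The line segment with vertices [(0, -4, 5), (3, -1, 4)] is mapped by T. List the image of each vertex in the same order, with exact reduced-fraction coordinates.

image vertices: (-256/65, -133/65, -60/13), (-263/65, 116/65, -33/13)

T1 rotate right-handed about the y-axis with cos θ = -12/13, sin θ = -5/13: (0, -4, 5) → (-25/13, -4, -60/13); (3, -1, 4) → (-56/13, -1, -33/13)
T2 rotate right-handed about the z-axis with cos θ = 4/5, sin θ = -3/5: (-25/13, -4, -60/13) → (-256/65, -133/65, -60/13); (-56/13, -1, -33/13) → (-263/65, 116/65, -33/13)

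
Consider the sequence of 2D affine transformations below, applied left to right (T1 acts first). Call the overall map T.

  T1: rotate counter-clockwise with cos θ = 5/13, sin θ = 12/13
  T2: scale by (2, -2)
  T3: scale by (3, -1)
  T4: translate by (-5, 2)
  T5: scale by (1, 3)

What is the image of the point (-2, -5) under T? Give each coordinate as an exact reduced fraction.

T1 rotate counter-clockwise with cos θ = 5/13, sin θ = 12/13: (-2, -5) → (50/13, -49/13)
T2 scale by (2, -2): (50/13, -49/13) → (100/13, 98/13)
T3 scale by (3, -1): (100/13, 98/13) → (300/13, -98/13)
T4 translate by (-5, 2): (300/13, -98/13) → (235/13, -72/13)
T5 scale by (1, 3): (235/13, -72/13) → (235/13, -216/13)

T(p) = (235/13, -216/13)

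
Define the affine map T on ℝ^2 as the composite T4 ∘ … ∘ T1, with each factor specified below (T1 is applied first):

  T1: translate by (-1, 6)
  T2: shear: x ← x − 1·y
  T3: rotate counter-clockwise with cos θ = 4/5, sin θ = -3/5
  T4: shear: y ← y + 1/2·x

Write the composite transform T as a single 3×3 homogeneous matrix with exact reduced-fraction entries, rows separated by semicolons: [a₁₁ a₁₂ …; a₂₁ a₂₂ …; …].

T1 = [1 0 -1; 0 1 6; 0 0 1]
T2·T1 = [1 -1 -7; 0 1 6; 0 0 1]
T3·…·T1 = [4/5 -1/5 -2; -3/5 7/5 9; 0 0 1]
T4·…·T1 = [4/5 -1/5 -2; -1/5 13/10 8; 0 0 1]

T = [4/5 -1/5 -2; -1/5 13/10 8; 0 0 1]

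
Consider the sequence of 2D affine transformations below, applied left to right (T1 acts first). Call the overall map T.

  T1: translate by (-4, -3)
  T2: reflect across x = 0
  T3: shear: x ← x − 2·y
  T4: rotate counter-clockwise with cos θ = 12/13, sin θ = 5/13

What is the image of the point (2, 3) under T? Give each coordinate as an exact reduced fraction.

T1 translate by (-4, -3): (2, 3) → (-2, 0)
T2 reflect across x = 0: (-2, 0) → (2, 0)
T3 shear: x ← x − 2·y: (2, 0) → (2, 0)
T4 rotate counter-clockwise with cos θ = 12/13, sin θ = 5/13: (2, 0) → (24/13, 10/13)

T(p) = (24/13, 10/13)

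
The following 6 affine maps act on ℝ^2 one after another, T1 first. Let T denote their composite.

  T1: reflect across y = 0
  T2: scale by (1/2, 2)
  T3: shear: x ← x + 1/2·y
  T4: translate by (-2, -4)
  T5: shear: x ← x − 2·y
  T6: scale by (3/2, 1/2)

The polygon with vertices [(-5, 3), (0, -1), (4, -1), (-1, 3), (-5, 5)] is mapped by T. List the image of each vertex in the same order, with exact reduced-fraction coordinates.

image vertices: (75/4, -5), (9/2, -1), (15/2, -1), (87/4, -5), (111/4, -7)

T1 reflect across y = 0: (-5, 3) → (-5, -3); (0, -1) → (0, 1); (4, -1) → (4, 1); (-1, 3) → (-1, -3); (-5, 5) → (-5, -5)
T2 scale by (1/2, 2): (-5, -3) → (-5/2, -6); (0, 1) → (0, 2); (4, 1) → (2, 2); (-1, -3) → (-1/2, -6); (-5, -5) → (-5/2, -10)
T3 shear: x ← x + 1/2·y: (-5/2, -6) → (-11/2, -6); (0, 2) → (1, 2); (2, 2) → (3, 2); (-1/2, -6) → (-7/2, -6); (-5/2, -10) → (-15/2, -10)
T4 translate by (-2, -4): (-11/2, -6) → (-15/2, -10); (1, 2) → (-1, -2); (3, 2) → (1, -2); (-7/2, -6) → (-11/2, -10); (-15/2, -10) → (-19/2, -14)
T5 shear: x ← x − 2·y: (-15/2, -10) → (25/2, -10); (-1, -2) → (3, -2); (1, -2) → (5, -2); (-11/2, -10) → (29/2, -10); (-19/2, -14) → (37/2, -14)
T6 scale by (3/2, 1/2): (25/2, -10) → (75/4, -5); (3, -2) → (9/2, -1); (5, -2) → (15/2, -1); (29/2, -10) → (87/4, -5); (37/2, -14) → (111/4, -7)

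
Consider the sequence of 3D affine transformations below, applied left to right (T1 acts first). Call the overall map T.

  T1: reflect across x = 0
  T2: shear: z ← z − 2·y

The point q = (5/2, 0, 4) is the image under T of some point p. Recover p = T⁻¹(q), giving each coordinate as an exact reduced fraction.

T1 = [-1 0 0 0; 0 1 0 0; 0 0 1 0; 0 0 0 1]
T2·T1 = [-1 0 0 0; 0 1 0 0; 0 -2 1 0; 0 0 0 1]
det M = -1; M⁻¹ = [-1 0 0 0; 0 1 0 0; 0 2 1 0; 0 0 0 1]
M⁻¹ · (5/2, 0, 4)ᵀ = (-5/2, 0, 4)ᵀ

p = (-5/2, 0, 4)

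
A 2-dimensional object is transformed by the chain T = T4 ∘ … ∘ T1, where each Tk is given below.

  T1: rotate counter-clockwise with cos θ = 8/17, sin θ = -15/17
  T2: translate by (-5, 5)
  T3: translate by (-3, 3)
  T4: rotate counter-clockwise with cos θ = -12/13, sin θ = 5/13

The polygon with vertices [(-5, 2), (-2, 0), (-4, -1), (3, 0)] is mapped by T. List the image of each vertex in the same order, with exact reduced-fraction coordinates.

image vertices: (617/221, -3454/221), (994/221, -2752/221), (1256/221, -3171/221), (889/221, -1652/221)

T1 rotate counter-clockwise with cos θ = 8/17, sin θ = -15/17: (-5, 2) → (-10/17, 91/17); (-2, 0) → (-16/17, 30/17); (-4, -1) → (-47/17, 52/17); (3, 0) → (24/17, -45/17)
T2 translate by (-5, 5): (-10/17, 91/17) → (-95/17, 176/17); (-16/17, 30/17) → (-101/17, 115/17); (-47/17, 52/17) → (-132/17, 137/17); (24/17, -45/17) → (-61/17, 40/17)
T3 translate by (-3, 3): (-95/17, 176/17) → (-146/17, 227/17); (-101/17, 115/17) → (-152/17, 166/17); (-132/17, 137/17) → (-183/17, 188/17); (-61/17, 40/17) → (-112/17, 91/17)
T4 rotate counter-clockwise with cos θ = -12/13, sin θ = 5/13: (-146/17, 227/17) → (617/221, -3454/221); (-152/17, 166/17) → (994/221, -2752/221); (-183/17, 188/17) → (1256/221, -3171/221); (-112/17, 91/17) → (889/221, -1652/221)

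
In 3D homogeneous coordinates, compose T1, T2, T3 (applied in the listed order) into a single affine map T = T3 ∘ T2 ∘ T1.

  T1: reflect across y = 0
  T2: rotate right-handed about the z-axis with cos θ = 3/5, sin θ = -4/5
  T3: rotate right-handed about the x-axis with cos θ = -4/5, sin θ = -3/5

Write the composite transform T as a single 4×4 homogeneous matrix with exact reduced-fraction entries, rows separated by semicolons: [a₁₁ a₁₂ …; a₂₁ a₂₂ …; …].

T1 = [1 0 0 0; 0 -1 0 0; 0 0 1 0; 0 0 0 1]
T2·T1 = [3/5 -4/5 0 0; -4/5 -3/5 0 0; 0 0 1 0; 0 0 0 1]
T3·…·T1 = [3/5 -4/5 0 0; 16/25 12/25 3/5 0; 12/25 9/25 -4/5 0; 0 0 0 1]

T = [3/5 -4/5 0 0; 16/25 12/25 3/5 0; 12/25 9/25 -4/5 0; 0 0 0 1]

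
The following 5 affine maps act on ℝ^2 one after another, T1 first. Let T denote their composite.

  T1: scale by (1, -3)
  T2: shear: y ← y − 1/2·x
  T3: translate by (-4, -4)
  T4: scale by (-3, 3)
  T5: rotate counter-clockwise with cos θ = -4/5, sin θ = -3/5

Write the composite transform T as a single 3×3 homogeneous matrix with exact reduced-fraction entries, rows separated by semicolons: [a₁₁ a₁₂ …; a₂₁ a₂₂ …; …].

T1 = [1 0 0; 0 -3 0; 0 0 1]
T2·T1 = [1 0 0; -1/2 -3 0; 0 0 1]
T3·…·T1 = [1 0 -4; -1/2 -3 -4; 0 0 1]
T4·…·T1 = [-3 0 12; -3/2 -9 -12; 0 0 1]
T5·…·T1 = [3/2 -27/5 -84/5; 3 36/5 12/5; 0 0 1]

T = [3/2 -27/5 -84/5; 3 36/5 12/5; 0 0 1]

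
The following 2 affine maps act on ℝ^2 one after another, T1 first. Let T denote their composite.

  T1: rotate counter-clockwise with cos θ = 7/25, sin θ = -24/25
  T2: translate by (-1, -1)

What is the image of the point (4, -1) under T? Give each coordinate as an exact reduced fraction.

T1 rotate counter-clockwise with cos θ = 7/25, sin θ = -24/25: (4, -1) → (4/25, -103/25)
T2 translate by (-1, -1): (4/25, -103/25) → (-21/25, -128/25)

T(p) = (-21/25, -128/25)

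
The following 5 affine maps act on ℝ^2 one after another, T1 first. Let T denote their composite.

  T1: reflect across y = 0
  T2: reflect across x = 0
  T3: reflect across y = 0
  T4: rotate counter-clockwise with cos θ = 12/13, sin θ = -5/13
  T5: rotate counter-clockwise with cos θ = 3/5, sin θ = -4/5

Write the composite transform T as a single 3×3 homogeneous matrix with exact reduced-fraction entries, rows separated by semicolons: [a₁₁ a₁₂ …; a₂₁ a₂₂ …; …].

T = [-16/65 63/65 0; 63/65 16/65 0; 0 0 1]

T1 = [1 0 0; 0 -1 0; 0 0 1]
T2·T1 = [-1 0 0; 0 -1 0; 0 0 1]
T3·…·T1 = [-1 0 0; 0 1 0; 0 0 1]
T4·…·T1 = [-12/13 5/13 0; 5/13 12/13 0; 0 0 1]
T5·…·T1 = [-16/65 63/65 0; 63/65 16/65 0; 0 0 1]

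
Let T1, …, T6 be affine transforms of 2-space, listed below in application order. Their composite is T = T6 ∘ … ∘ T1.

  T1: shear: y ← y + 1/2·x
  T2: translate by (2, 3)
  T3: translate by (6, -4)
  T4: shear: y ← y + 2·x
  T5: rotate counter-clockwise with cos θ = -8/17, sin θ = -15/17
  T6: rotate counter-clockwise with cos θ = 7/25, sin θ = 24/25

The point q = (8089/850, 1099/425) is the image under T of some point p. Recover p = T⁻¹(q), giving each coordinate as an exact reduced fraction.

T1 = [1 0 0; 1/2 1 0; 0 0 1]
T2·T1 = [1 0 2; 1/2 1 3; 0 0 1]
T3·…·T1 = [1 0 8; 1/2 1 -1; 0 0 1]
T4·…·T1 = [1 0 8; 5/2 1 15; 0 0 1]
T5·…·T1 = [59/34 15/17 161/17; -35/17 -8/17 -240/17; 0 0 1]
T6·…·T1 = [2093/850 297/425 6887/425; 463/425 304/425 2184/425; 0 0 1]
det M = 1; M⁻¹ = [304/425 -297/425 -8; -463/425 2093/850 5; 0 0 1]
M⁻¹ · (8089/850, 1099/425)ᵀ = (-3, 1)ᵀ

p = (-3, 1)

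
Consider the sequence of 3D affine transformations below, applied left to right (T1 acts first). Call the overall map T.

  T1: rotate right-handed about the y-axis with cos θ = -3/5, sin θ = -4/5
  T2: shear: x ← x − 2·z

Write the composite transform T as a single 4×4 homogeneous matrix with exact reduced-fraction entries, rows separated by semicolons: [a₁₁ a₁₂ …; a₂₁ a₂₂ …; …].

T1 = [-3/5 0 -4/5 0; 0 1 0 0; 4/5 0 -3/5 0; 0 0 0 1]
T2·T1 = [-11/5 0 2/5 0; 0 1 0 0; 4/5 0 -3/5 0; 0 0 0 1]

T = [-11/5 0 2/5 0; 0 1 0 0; 4/5 0 -3/5 0; 0 0 0 1]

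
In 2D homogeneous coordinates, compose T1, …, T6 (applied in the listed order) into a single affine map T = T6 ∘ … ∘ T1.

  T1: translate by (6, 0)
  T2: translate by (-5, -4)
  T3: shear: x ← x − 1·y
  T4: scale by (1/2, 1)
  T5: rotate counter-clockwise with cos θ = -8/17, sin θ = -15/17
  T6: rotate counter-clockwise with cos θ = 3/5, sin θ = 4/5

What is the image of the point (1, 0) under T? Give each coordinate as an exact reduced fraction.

T1 translate by (6, 0): (1, 0) → (7, 0)
T2 translate by (-5, -4): (7, 0) → (2, -4)
T3 shear: x ← x − 1·y: (2, -4) → (6, -4)
T4 scale by (1/2, 1): (6, -4) → (3, -4)
T5 rotate counter-clockwise with cos θ = -8/17, sin θ = -15/17: (3, -4) → (-84/17, -13/17)
T6 rotate counter-clockwise with cos θ = 3/5, sin θ = 4/5: (-84/17, -13/17) → (-40/17, -75/17)

T(p) = (-40/17, -75/17)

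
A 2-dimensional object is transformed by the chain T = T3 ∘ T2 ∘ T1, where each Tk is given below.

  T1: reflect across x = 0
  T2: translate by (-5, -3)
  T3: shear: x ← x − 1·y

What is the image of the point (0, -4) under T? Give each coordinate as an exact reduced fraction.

T1 reflect across x = 0: (0, -4) → (0, -4)
T2 translate by (-5, -3): (0, -4) → (-5, -7)
T3 shear: x ← x − 1·y: (-5, -7) → (2, -7)

T(p) = (2, -7)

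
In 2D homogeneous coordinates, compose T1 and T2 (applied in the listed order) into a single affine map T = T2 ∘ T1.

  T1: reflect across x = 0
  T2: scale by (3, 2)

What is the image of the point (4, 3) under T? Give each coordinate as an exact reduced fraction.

T(p) = (-12, 6)

T1 reflect across x = 0: (4, 3) → (-4, 3)
T2 scale by (3, 2): (-4, 3) → (-12, 6)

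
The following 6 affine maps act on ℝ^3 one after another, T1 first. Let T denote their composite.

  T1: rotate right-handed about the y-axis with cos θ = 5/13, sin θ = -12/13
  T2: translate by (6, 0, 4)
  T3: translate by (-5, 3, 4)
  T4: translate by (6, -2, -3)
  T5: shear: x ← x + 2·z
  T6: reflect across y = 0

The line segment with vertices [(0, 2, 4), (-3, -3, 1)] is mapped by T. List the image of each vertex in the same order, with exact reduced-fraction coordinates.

image vertices: (213/13, -3, 85/13), (132/13, 2, 34/13)

T1 rotate right-handed about the y-axis with cos θ = 5/13, sin θ = -12/13: (0, 2, 4) → (-48/13, 2, 20/13); (-3, -3, 1) → (-27/13, -3, -31/13)
T2 translate by (6, 0, 4): (-48/13, 2, 20/13) → (30/13, 2, 72/13); (-27/13, -3, -31/13) → (51/13, -3, 21/13)
T3 translate by (-5, 3, 4): (30/13, 2, 72/13) → (-35/13, 5, 124/13); (51/13, -3, 21/13) → (-14/13, 0, 73/13)
T4 translate by (6, -2, -3): (-35/13, 5, 124/13) → (43/13, 3, 85/13); (-14/13, 0, 73/13) → (64/13, -2, 34/13)
T5 shear: x ← x + 2·z: (43/13, 3, 85/13) → (213/13, 3, 85/13); (64/13, -2, 34/13) → (132/13, -2, 34/13)
T6 reflect across y = 0: (213/13, 3, 85/13) → (213/13, -3, 85/13); (132/13, -2, 34/13) → (132/13, 2, 34/13)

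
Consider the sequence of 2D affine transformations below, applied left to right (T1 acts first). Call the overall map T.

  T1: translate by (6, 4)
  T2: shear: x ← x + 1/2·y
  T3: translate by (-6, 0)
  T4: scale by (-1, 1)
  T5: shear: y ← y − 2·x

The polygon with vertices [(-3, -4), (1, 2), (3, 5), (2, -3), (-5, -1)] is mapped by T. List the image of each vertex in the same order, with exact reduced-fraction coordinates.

T1 translate by (6, 4): (-3, -4) → (3, 0); (1, 2) → (7, 6); (3, 5) → (9, 9); (2, -3) → (8, 1); (-5, -1) → (1, 3)
T2 shear: x ← x + 1/2·y: (3, 0) → (3, 0); (7, 6) → (10, 6); (9, 9) → (27/2, 9); (8, 1) → (17/2, 1); (1, 3) → (5/2, 3)
T3 translate by (-6, 0): (3, 0) → (-3, 0); (10, 6) → (4, 6); (27/2, 9) → (15/2, 9); (17/2, 1) → (5/2, 1); (5/2, 3) → (-7/2, 3)
T4 scale by (-1, 1): (-3, 0) → (3, 0); (4, 6) → (-4, 6); (15/2, 9) → (-15/2, 9); (5/2, 1) → (-5/2, 1); (-7/2, 3) → (7/2, 3)
T5 shear: y ← y − 2·x: (3, 0) → (3, -6); (-4, 6) → (-4, 14); (-15/2, 9) → (-15/2, 24); (-5/2, 1) → (-5/2, 6); (7/2, 3) → (7/2, -4)

image vertices: (3, -6), (-4, 14), (-15/2, 24), (-5/2, 6), (7/2, -4)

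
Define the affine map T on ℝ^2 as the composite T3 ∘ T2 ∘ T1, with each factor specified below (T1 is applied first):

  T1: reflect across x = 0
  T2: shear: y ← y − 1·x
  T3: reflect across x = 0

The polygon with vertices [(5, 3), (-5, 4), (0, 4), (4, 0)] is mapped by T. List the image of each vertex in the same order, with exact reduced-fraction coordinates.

image vertices: (5, 8), (-5, -1), (0, 4), (4, 4)

T1 reflect across x = 0: (5, 3) → (-5, 3); (-5, 4) → (5, 4); (0, 4) → (0, 4); (4, 0) → (-4, 0)
T2 shear: y ← y − 1·x: (-5, 3) → (-5, 8); (5, 4) → (5, -1); (0, 4) → (0, 4); (-4, 0) → (-4, 4)
T3 reflect across x = 0: (-5, 8) → (5, 8); (5, -1) → (-5, -1); (0, 4) → (0, 4); (-4, 4) → (4, 4)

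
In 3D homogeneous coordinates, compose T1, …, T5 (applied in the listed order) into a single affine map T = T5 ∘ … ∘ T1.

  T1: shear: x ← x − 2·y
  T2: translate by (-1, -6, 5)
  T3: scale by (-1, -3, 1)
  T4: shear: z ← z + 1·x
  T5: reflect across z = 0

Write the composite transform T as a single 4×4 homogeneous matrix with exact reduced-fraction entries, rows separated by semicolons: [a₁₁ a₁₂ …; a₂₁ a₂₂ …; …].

T1 = [1 -2 0 0; 0 1 0 0; 0 0 1 0; 0 0 0 1]
T2·T1 = [1 -2 0 -1; 0 1 0 -6; 0 0 1 5; 0 0 0 1]
T3·…·T1 = [-1 2 0 1; 0 -3 0 18; 0 0 1 5; 0 0 0 1]
T4·…·T1 = [-1 2 0 1; 0 -3 0 18; -1 2 1 6; 0 0 0 1]
T5·…·T1 = [-1 2 0 1; 0 -3 0 18; 1 -2 -1 -6; 0 0 0 1]

T = [-1 2 0 1; 0 -3 0 18; 1 -2 -1 -6; 0 0 0 1]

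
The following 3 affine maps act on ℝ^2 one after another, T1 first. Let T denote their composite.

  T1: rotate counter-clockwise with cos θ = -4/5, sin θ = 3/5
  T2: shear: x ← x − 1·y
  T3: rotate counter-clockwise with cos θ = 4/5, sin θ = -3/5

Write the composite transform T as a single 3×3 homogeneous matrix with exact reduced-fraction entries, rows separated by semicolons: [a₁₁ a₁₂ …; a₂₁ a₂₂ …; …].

T1 = [-4/5 -3/5 0; 3/5 -4/5 0; 0 0 1]
T2·T1 = [-7/5 1/5 0; 3/5 -4/5 0; 0 0 1]
T3·…·T1 = [-19/25 -8/25 0; 33/25 -19/25 0; 0 0 1]

T = [-19/25 -8/25 0; 33/25 -19/25 0; 0 0 1]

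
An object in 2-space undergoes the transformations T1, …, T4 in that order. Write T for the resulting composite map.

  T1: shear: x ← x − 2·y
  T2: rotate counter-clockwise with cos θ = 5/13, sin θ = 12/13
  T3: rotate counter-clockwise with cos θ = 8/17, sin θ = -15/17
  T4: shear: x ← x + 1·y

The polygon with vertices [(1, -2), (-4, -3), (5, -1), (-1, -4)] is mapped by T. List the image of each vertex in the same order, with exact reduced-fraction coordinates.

image vertices: (807/221, -335/221), (-115/221, -618/221), (1488/221, -73/221), (891/221, -733/221)

T1 shear: x ← x − 2·y: (1, -2) → (5, -2); (-4, -3) → (2, -3); (5, -1) → (7, -1); (-1, -4) → (7, -4)
T2 rotate counter-clockwise with cos θ = 5/13, sin θ = 12/13: (5, -2) → (49/13, 50/13); (2, -3) → (46/13, 9/13); (7, -1) → (47/13, 79/13); (7, -4) → (83/13, 64/13)
T3 rotate counter-clockwise with cos θ = 8/17, sin θ = -15/17: (49/13, 50/13) → (1142/221, -335/221); (46/13, 9/13) → (503/221, -618/221); (47/13, 79/13) → (1561/221, -73/221); (83/13, 64/13) → (1624/221, -733/221)
T4 shear: x ← x + 1·y: (1142/221, -335/221) → (807/221, -335/221); (503/221, -618/221) → (-115/221, -618/221); (1561/221, -73/221) → (1488/221, -73/221); (1624/221, -733/221) → (891/221, -733/221)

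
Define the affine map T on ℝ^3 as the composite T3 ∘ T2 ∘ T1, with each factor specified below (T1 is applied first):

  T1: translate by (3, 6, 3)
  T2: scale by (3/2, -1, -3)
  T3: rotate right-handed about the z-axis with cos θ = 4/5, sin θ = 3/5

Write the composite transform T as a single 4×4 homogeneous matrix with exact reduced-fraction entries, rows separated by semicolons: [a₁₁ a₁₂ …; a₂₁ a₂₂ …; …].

T = [6/5 3/5 0 36/5; 9/10 -4/5 0 -21/10; 0 0 -3 -9; 0 0 0 1]

T1 = [1 0 0 3; 0 1 0 6; 0 0 1 3; 0 0 0 1]
T2·T1 = [3/2 0 0 9/2; 0 -1 0 -6; 0 0 -3 -9; 0 0 0 1]
T3·…·T1 = [6/5 3/5 0 36/5; 9/10 -4/5 0 -21/10; 0 0 -3 -9; 0 0 0 1]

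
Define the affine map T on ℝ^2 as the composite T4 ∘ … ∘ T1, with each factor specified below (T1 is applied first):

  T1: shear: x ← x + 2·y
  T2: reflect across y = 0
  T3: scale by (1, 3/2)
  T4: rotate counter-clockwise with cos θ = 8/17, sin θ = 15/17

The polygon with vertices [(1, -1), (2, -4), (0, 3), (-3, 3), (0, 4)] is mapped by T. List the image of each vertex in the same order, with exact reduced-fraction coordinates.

T1 shear: x ← x + 2·y: (1, -1) → (-1, -1); (2, -4) → (-6, -4); (0, 3) → (6, 3); (-3, 3) → (3, 3); (0, 4) → (8, 4)
T2 reflect across y = 0: (-1, -1) → (-1, 1); (-6, -4) → (-6, 4); (6, 3) → (6, -3); (3, 3) → (3, -3); (8, 4) → (8, -4)
T3 scale by (1, 3/2): (-1, 1) → (-1, 3/2); (-6, 4) → (-6, 6); (6, -3) → (6, -9/2); (3, -3) → (3, -9/2); (8, -4) → (8, -6)
T4 rotate counter-clockwise with cos θ = 8/17, sin θ = 15/17: (-1, 3/2) → (-61/34, -3/17); (-6, 6) → (-138/17, -42/17); (6, -9/2) → (231/34, 54/17); (3, -9/2) → (183/34, 9/17); (8, -6) → (154/17, 72/17)

image vertices: (-61/34, -3/17), (-138/17, -42/17), (231/34, 54/17), (183/34, 9/17), (154/17, 72/17)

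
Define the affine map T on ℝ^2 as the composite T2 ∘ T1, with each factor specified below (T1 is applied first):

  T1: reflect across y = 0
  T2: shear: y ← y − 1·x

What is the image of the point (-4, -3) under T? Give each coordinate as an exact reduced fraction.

T1 reflect across y = 0: (-4, -3) → (-4, 3)
T2 shear: y ← y − 1·x: (-4, 3) → (-4, 7)

T(p) = (-4, 7)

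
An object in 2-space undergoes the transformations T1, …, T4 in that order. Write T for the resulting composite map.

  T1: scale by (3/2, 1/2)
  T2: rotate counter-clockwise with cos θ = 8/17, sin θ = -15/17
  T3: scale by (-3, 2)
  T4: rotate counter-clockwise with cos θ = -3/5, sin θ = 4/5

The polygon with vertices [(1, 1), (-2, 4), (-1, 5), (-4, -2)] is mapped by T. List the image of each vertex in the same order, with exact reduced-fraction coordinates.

image vertices: (647/170, -123/85), (-434/85, -438/85), (-13/10, -33/5), (-1223/85, 264/85)

T1 scale by (3/2, 1/2): (1, 1) → (3/2, 1/2); (-2, 4) → (-3, 2); (-1, 5) → (-3/2, 5/2); (-4, -2) → (-6, -1)
T2 rotate counter-clockwise with cos θ = 8/17, sin θ = -15/17: (3/2, 1/2) → (39/34, -37/34); (-3, 2) → (6/17, 61/17); (-3/2, 5/2) → (3/2, 5/2); (-6, -1) → (-63/17, 82/17)
T3 scale by (-3, 2): (39/34, -37/34) → (-117/34, -37/17); (6/17, 61/17) → (-18/17, 122/17); (3/2, 5/2) → (-9/2, 5); (-63/17, 82/17) → (189/17, 164/17)
T4 rotate counter-clockwise with cos θ = -3/5, sin θ = 4/5: (-117/34, -37/17) → (647/170, -123/85); (-18/17, 122/17) → (-434/85, -438/85); (-9/2, 5) → (-13/10, -33/5); (189/17, 164/17) → (-1223/85, 264/85)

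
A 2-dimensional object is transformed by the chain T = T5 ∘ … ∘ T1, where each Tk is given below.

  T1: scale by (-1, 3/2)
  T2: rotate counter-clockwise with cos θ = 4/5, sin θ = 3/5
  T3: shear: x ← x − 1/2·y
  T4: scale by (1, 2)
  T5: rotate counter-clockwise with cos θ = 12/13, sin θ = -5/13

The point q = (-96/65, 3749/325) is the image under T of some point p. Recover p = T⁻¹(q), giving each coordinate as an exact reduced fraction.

T1 = [-1 0 0; 0 3/2 0; 0 0 1]
T2·T1 = [-4/5 -9/10 0; -3/5 6/5 0; 0 0 1]
T3·…·T1 = [-1/2 -3/2 0; -3/5 6/5 0; 0 0 1]
T4·…·T1 = [-1/2 -3/2 0; -6/5 12/5 0; 0 0 1]
T5·…·T1 = [-12/13 -6/13 0; -119/130 363/130 0; 0 0 1]
det M = -3; M⁻¹ = [-121/130 -2/13 0; -119/390 4/13 0; 0 0 1]
M⁻¹ · (-96/65, 3749/325)ᵀ = (-2/5, 4)ᵀ

p = (-2/5, 4)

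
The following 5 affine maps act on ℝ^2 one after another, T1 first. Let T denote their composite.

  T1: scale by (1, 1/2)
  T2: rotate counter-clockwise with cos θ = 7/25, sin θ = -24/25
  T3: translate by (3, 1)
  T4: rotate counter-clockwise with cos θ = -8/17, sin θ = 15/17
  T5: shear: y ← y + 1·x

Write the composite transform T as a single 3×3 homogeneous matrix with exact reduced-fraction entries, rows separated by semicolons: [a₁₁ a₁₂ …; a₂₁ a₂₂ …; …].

T = [304/425 -297/850 -39/17; 601/425 7/850 -2/17; 0 0 1]

T1 = [1 0 0; 0 1/2 0; 0 0 1]
T2·T1 = [7/25 12/25 0; -24/25 7/50 0; 0 0 1]
T3·…·T1 = [7/25 12/25 3; -24/25 7/50 1; 0 0 1]
T4·…·T1 = [304/425 -297/850 -39/17; 297/425 152/425 37/17; 0 0 1]
T5·…·T1 = [304/425 -297/850 -39/17; 601/425 7/850 -2/17; 0 0 1]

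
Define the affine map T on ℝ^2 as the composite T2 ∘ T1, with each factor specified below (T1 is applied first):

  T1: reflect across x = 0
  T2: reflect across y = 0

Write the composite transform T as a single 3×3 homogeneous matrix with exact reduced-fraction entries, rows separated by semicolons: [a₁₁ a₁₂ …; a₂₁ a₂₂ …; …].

T = [-1 0 0; 0 -1 0; 0 0 1]

T1 = [-1 0 0; 0 1 0; 0 0 1]
T2·T1 = [-1 0 0; 0 -1 0; 0 0 1]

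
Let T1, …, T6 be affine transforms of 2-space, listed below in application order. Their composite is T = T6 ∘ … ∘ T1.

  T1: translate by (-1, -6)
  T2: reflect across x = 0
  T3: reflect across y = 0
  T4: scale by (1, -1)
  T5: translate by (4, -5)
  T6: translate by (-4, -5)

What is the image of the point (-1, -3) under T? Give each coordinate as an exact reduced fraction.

T1 translate by (-1, -6): (-1, -3) → (-2, -9)
T2 reflect across x = 0: (-2, -9) → (2, -9)
T3 reflect across y = 0: (2, -9) → (2, 9)
T4 scale by (1, -1): (2, 9) → (2, -9)
T5 translate by (4, -5): (2, -9) → (6, -14)
T6 translate by (-4, -5): (6, -14) → (2, -19)

T(p) = (2, -19)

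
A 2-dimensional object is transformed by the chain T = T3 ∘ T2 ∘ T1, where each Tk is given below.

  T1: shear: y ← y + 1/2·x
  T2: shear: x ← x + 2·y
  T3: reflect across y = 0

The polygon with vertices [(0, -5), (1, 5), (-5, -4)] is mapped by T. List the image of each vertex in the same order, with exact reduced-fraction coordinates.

T1 shear: y ← y + 1/2·x: (0, -5) → (0, -5); (1, 5) → (1, 11/2); (-5, -4) → (-5, -13/2)
T2 shear: x ← x + 2·y: (0, -5) → (-10, -5); (1, 11/2) → (12, 11/2); (-5, -13/2) → (-18, -13/2)
T3 reflect across y = 0: (-10, -5) → (-10, 5); (12, 11/2) → (12, -11/2); (-18, -13/2) → (-18, 13/2)

image vertices: (-10, 5), (12, -11/2), (-18, 13/2)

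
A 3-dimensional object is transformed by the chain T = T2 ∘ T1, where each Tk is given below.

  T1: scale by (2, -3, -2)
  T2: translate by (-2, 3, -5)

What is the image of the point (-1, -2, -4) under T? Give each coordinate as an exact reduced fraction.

T1 scale by (2, -3, -2): (-1, -2, -4) → (-2, 6, 8)
T2 translate by (-2, 3, -5): (-2, 6, 8) → (-4, 9, 3)

T(p) = (-4, 9, 3)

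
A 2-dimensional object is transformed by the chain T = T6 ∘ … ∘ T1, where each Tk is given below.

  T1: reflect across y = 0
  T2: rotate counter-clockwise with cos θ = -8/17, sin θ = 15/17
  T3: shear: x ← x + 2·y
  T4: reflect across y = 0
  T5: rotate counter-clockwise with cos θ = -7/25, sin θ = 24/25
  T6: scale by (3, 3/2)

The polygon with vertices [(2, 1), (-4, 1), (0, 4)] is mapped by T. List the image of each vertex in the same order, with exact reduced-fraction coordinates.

T1 reflect across y = 0: (2, 1) → (2, -1); (-4, 1) → (-4, -1); (0, 4) → (0, -4)
T2 rotate counter-clockwise with cos θ = -8/17, sin θ = 15/17: (2, -1) → (-1/17, 38/17); (-4, -1) → (47/17, -52/17); (0, -4) → (60/17, 32/17)
T3 shear: x ← x + 2·y: (-1/17, 38/17) → (75/17, 38/17); (47/17, -52/17) → (-57/17, -52/17); (60/17, 32/17) → (124/17, 32/17)
T4 reflect across y = 0: (75/17, 38/17) → (75/17, -38/17); (-57/17, -52/17) → (-57/17, 52/17); (124/17, 32/17) → (124/17, -32/17)
T5 rotate counter-clockwise with cos θ = -7/25, sin θ = 24/25: (75/17, -38/17) → (387/425, 2066/425); (-57/17, 52/17) → (-849/425, -1732/425); (124/17, -32/17) → (-4/17, 128/17)
T6 scale by (3, 3/2): (387/425, 2066/425) → (1161/425, 3099/425); (-849/425, -1732/425) → (-2547/425, -2598/425); (-4/17, 128/17) → (-12/17, 192/17)

image vertices: (1161/425, 3099/425), (-2547/425, -2598/425), (-12/17, 192/17)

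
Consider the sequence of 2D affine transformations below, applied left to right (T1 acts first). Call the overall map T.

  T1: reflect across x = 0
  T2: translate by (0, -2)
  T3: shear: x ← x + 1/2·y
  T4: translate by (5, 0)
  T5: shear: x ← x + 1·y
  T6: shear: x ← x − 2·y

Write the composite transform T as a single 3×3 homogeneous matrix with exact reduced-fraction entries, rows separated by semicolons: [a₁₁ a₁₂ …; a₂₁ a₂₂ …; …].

T1 = [-1 0 0; 0 1 0; 0 0 1]
T2·T1 = [-1 0 0; 0 1 -2; 0 0 1]
T3·…·T1 = [-1 1/2 -1; 0 1 -2; 0 0 1]
T4·…·T1 = [-1 1/2 4; 0 1 -2; 0 0 1]
T5·…·T1 = [-1 3/2 2; 0 1 -2; 0 0 1]
T6·…·T1 = [-1 -1/2 6; 0 1 -2; 0 0 1]

T = [-1 -1/2 6; 0 1 -2; 0 0 1]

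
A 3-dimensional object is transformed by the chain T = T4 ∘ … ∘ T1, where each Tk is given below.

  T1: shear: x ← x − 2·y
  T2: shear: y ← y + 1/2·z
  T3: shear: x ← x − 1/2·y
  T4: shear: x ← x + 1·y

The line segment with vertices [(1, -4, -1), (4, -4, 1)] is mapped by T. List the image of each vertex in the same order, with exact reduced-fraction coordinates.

image vertices: (27/4, -9/2, -1), (41/4, -7/2, 1)

T1 shear: x ← x − 2·y: (1, -4, -1) → (9, -4, -1); (4, -4, 1) → (12, -4, 1)
T2 shear: y ← y + 1/2·z: (9, -4, -1) → (9, -9/2, -1); (12, -4, 1) → (12, -7/2, 1)
T3 shear: x ← x − 1/2·y: (9, -9/2, -1) → (45/4, -9/2, -1); (12, -7/2, 1) → (55/4, -7/2, 1)
T4 shear: x ← x + 1·y: (45/4, -9/2, -1) → (27/4, -9/2, -1); (55/4, -7/2, 1) → (41/4, -7/2, 1)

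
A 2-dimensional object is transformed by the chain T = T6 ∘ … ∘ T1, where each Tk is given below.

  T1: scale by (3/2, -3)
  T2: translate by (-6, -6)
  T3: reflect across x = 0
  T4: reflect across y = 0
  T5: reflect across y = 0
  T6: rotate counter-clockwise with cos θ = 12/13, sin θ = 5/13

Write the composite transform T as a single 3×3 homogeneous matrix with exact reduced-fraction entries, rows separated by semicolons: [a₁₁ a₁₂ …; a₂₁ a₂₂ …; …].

T = [-18/13 15/13 102/13; -15/26 -36/13 -42/13; 0 0 1]

T1 = [3/2 0 0; 0 -3 0; 0 0 1]
T2·T1 = [3/2 0 -6; 0 -3 -6; 0 0 1]
T3·…·T1 = [-3/2 0 6; 0 -3 -6; 0 0 1]
T4·…·T1 = [-3/2 0 6; 0 3 6; 0 0 1]
T5·…·T1 = [-3/2 0 6; 0 -3 -6; 0 0 1]
T6·…·T1 = [-18/13 15/13 102/13; -15/26 -36/13 -42/13; 0 0 1]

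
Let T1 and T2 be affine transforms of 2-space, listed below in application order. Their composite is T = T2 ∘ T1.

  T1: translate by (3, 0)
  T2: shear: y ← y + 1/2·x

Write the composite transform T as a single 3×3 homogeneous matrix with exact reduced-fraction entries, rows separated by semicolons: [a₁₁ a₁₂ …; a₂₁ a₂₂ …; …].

T1 = [1 0 3; 0 1 0; 0 0 1]
T2·T1 = [1 0 3; 1/2 1 3/2; 0 0 1]

T = [1 0 3; 1/2 1 3/2; 0 0 1]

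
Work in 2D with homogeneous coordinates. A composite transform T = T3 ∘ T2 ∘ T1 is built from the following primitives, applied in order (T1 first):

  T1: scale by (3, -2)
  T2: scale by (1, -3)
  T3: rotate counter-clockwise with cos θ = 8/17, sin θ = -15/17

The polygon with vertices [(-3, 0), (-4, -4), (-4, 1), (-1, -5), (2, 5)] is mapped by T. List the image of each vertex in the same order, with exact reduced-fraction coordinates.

image vertices: (-72/17, 135/17), (-456/17, -12/17), (-6/17, 228/17), (-474/17, -195/17), (498/17, 150/17)

T1 scale by (3, -2): (-3, 0) → (-9, 0); (-4, -4) → (-12, 8); (-4, 1) → (-12, -2); (-1, -5) → (-3, 10); (2, 5) → (6, -10)
T2 scale by (1, -3): (-9, 0) → (-9, 0); (-12, 8) → (-12, -24); (-12, -2) → (-12, 6); (-3, 10) → (-3, -30); (6, -10) → (6, 30)
T3 rotate counter-clockwise with cos θ = 8/17, sin θ = -15/17: (-9, 0) → (-72/17, 135/17); (-12, -24) → (-456/17, -12/17); (-12, 6) → (-6/17, 228/17); (-3, -30) → (-474/17, -195/17); (6, 30) → (498/17, 150/17)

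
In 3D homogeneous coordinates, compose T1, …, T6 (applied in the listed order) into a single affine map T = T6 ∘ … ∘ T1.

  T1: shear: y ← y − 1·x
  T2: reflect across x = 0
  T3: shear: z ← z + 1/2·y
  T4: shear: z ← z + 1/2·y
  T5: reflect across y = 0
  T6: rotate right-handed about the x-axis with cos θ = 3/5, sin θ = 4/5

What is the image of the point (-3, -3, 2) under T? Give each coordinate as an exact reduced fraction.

T1 shear: y ← y − 1·x: (-3, -3, 2) → (-3, 0, 2)
T2 reflect across x = 0: (-3, 0, 2) → (3, 0, 2)
T3 shear: z ← z + 1/2·y: (3, 0, 2) → (3, 0, 2)
T4 shear: z ← z + 1/2·y: (3, 0, 2) → (3, 0, 2)
T5 reflect across y = 0: (3, 0, 2) → (3, 0, 2)
T6 rotate right-handed about the x-axis with cos θ = 3/5, sin θ = 4/5: (3, 0, 2) → (3, -8/5, 6/5)

T(p) = (3, -8/5, 6/5)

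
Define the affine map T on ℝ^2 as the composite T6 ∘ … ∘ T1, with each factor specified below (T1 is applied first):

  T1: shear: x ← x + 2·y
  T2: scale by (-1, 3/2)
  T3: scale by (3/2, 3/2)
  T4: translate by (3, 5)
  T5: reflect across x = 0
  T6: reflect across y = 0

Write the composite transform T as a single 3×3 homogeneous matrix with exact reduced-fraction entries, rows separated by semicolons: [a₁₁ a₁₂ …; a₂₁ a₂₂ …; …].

T = [3/2 3 -3; 0 -9/4 -5; 0 0 1]

T1 = [1 2 0; 0 1 0; 0 0 1]
T2·T1 = [-1 -2 0; 0 3/2 0; 0 0 1]
T3·…·T1 = [-3/2 -3 0; 0 9/4 0; 0 0 1]
T4·…·T1 = [-3/2 -3 3; 0 9/4 5; 0 0 1]
T5·…·T1 = [3/2 3 -3; 0 9/4 5; 0 0 1]
T6·…·T1 = [3/2 3 -3; 0 -9/4 -5; 0 0 1]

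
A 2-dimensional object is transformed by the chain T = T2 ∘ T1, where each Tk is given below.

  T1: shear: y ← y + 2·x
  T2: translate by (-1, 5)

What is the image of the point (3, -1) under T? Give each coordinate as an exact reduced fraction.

T(p) = (2, 10)

T1 shear: y ← y + 2·x: (3, -1) → (3, 5)
T2 translate by (-1, 5): (3, 5) → (2, 10)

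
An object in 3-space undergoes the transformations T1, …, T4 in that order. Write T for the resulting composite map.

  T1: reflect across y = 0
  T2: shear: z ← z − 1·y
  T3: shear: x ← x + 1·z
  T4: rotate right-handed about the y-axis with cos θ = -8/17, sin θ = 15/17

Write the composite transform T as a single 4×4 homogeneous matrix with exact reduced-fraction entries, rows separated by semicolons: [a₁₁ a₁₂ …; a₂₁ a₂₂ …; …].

T1 = [1 0 0 0; 0 -1 0 0; 0 0 1 0; 0 0 0 1]
T2·T1 = [1 0 0 0; 0 -1 0 0; 0 1 1 0; 0 0 0 1]
T3·…·T1 = [1 1 1 0; 0 -1 0 0; 0 1 1 0; 0 0 0 1]
T4·…·T1 = [-8/17 7/17 7/17 0; 0 -1 0 0; -15/17 -23/17 -23/17 0; 0 0 0 1]

T = [-8/17 7/17 7/17 0; 0 -1 0 0; -15/17 -23/17 -23/17 0; 0 0 0 1]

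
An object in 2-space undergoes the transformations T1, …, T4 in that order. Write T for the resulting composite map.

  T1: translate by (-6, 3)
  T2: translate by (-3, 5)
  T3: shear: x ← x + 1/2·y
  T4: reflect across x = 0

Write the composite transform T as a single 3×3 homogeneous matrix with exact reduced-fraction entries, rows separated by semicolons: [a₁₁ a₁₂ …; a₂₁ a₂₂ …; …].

T = [-1 -1/2 5; 0 1 8; 0 0 1]

T1 = [1 0 -6; 0 1 3; 0 0 1]
T2·T1 = [1 0 -9; 0 1 8; 0 0 1]
T3·…·T1 = [1 1/2 -5; 0 1 8; 0 0 1]
T4·…·T1 = [-1 -1/2 5; 0 1 8; 0 0 1]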